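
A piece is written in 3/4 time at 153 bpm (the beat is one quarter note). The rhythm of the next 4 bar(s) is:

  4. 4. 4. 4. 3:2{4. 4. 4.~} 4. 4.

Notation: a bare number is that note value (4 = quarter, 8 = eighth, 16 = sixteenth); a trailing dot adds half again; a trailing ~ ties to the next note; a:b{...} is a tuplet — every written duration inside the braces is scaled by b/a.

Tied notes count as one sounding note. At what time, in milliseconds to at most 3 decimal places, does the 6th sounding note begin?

note 6 onset = 7b = 2745.098ms

1. 0.0ms @ 0 + 588.235ms (3/2)
2. 588.235ms @ 3/2 + 588.235ms (3/2)
3. 1176.471ms @ 3 + 588.235ms (3/2)
4. 1764.706ms @ 9/2 + 588.235ms (3/2)
5. 2352.941ms @ 6 + 392.157ms (1)
6. 2745.098ms @ 7 + 392.157ms (1)
7. 3137.255ms @ 8 + 980.392ms (5/2)
8. 4117.647ms @ 21/2 + 588.235ms (3/2)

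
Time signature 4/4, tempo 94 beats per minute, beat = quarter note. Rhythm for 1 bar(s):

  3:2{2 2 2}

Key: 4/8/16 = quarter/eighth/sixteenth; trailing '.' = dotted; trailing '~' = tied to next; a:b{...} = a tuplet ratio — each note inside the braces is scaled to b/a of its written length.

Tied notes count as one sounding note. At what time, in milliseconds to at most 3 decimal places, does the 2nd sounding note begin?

1. 0.0ms @ 0 + 851.064ms (4/3)
2. 851.064ms @ 4/3 + 851.064ms (4/3)
3. 1702.128ms @ 8/3 + 851.064ms (4/3)

note 2 onset = 4/3b = 851.064ms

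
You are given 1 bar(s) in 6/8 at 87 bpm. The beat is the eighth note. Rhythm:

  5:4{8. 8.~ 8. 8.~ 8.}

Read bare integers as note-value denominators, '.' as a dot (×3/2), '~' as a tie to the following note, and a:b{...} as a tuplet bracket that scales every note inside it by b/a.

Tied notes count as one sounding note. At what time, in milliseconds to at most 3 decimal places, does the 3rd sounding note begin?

1. 0.0ms @ 0 + 827.586ms (6/5)
2. 827.586ms @ 6/5 + 1655.172ms (12/5)
3. 2482.759ms @ 18/5 + 1655.172ms (12/5)

note 3 onset = 18/5b = 2482.759ms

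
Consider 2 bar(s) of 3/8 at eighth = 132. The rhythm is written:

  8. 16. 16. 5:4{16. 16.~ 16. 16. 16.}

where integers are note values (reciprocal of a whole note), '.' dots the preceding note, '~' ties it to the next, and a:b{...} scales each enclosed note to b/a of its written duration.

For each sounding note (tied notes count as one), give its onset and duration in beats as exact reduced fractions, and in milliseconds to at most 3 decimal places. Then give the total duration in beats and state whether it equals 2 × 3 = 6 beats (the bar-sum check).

1) 0.0ms=0b +681.818ms=3/2b
2) 681.818ms=3/2b +340.909ms=3/4b
3) 1022.727ms=9/4b +340.909ms=3/4b
4) 1363.636ms=3b +272.727ms=3/5b
5) 1636.364ms=18/5b +545.455ms=6/5b
6) 2181.818ms=24/5b +272.727ms=3/5b
7) 2454.545ms=27/5b +272.727ms=3/5b
Σ=6b of 6 (132bpm 3/8) — PASS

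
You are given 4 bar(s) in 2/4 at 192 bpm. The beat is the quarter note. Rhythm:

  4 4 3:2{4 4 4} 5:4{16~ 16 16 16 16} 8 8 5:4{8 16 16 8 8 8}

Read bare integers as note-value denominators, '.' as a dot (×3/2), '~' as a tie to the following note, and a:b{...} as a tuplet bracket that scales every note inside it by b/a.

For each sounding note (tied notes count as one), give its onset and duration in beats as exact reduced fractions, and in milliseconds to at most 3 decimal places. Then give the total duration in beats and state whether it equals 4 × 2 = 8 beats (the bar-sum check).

1) 0.0ms=0b +312.5ms=1b
2) 312.5ms=1b +312.5ms=1b
3) 625.0ms=2b +208.333ms=2/3b
4) 833.333ms=8/3b +208.333ms=2/3b
5) 1041.667ms=10/3b +208.333ms=2/3b
6) 1250.0ms=4b +125.0ms=2/5b
7) 1375.0ms=22/5b +62.5ms=1/5b
8) 1437.5ms=23/5b +62.5ms=1/5b
9) 1500.0ms=24/5b +62.5ms=1/5b
10) 1562.5ms=5b +156.25ms=1/2b
11) 1718.75ms=11/2b +156.25ms=1/2b
12) 1875.0ms=6b +125.0ms=2/5b
13) 2000.0ms=32/5b +62.5ms=1/5b
14) 2062.5ms=33/5b +62.5ms=1/5b
15) 2125.0ms=34/5b +125.0ms=2/5b
16) 2250.0ms=36/5b +125.0ms=2/5b
17) 2375.0ms=38/5b +125.0ms=2/5b
Σ=8b of 8 (192bpm 2/4) — PASS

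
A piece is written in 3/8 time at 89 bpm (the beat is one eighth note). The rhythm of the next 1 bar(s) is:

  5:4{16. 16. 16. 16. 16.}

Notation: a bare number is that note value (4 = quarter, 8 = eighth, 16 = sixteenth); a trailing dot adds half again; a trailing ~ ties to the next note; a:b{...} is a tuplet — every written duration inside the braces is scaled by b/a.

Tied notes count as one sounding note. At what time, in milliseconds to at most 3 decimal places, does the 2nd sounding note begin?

1. 0.0ms @ 0 + 404.494ms (3/5)
2. 404.494ms @ 3/5 + 404.494ms (3/5)
3. 808.989ms @ 6/5 + 404.494ms (3/5)
4. 1213.483ms @ 9/5 + 404.494ms (3/5)
5. 1617.978ms @ 12/5 + 404.494ms (3/5)

note 2 onset = 3/5b = 404.494ms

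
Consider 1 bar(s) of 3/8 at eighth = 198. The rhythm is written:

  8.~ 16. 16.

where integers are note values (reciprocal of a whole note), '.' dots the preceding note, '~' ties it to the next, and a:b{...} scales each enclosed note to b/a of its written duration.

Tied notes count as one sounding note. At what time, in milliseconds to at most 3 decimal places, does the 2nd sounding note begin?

1. 0.0ms @ 0 + 681.818ms (9/4)
2. 681.818ms @ 9/4 + 227.273ms (3/4)

note 2 onset = 9/4b = 681.818ms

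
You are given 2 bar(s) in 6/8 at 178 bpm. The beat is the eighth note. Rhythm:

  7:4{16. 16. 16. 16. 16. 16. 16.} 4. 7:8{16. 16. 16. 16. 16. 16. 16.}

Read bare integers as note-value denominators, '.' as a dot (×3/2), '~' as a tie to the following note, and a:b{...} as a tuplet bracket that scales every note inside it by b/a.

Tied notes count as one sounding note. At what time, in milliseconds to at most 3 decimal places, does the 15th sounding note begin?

1. 0.0ms @ 0 + 144.462ms (3/7)
2. 144.462ms @ 3/7 + 144.462ms (3/7)
3. 288.925ms @ 6/7 + 144.462ms (3/7)
4. 433.387ms @ 9/7 + 144.462ms (3/7)
5. 577.849ms @ 12/7 + 144.462ms (3/7)
6. 722.311ms @ 15/7 + 144.462ms (3/7)
7. 866.774ms @ 18/7 + 144.462ms (3/7)
8. 1011.236ms @ 3 + 1011.236ms (3)
9. 2022.472ms @ 6 + 288.925ms (6/7)
10. 2311.396ms @ 48/7 + 288.925ms (6/7)
11. 2600.321ms @ 54/7 + 288.925ms (6/7)
12. 2889.246ms @ 60/7 + 288.925ms (6/7)
13. 3178.17ms @ 66/7 + 288.925ms (6/7)
14. 3467.095ms @ 72/7 + 288.925ms (6/7)
15. 3756.019ms @ 78/7 + 288.925ms (6/7)

note 15 onset = 78/7b = 3756.019ms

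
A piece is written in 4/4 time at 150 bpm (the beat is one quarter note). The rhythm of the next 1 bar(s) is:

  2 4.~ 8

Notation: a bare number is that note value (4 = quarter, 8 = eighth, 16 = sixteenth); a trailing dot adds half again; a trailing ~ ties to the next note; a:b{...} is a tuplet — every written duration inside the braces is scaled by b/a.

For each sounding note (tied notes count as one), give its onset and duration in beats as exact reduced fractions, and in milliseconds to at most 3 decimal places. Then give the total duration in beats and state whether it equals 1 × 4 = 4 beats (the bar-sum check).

1) 0.0ms=0b +800.0ms=2b
2) 800.0ms=2b +800.0ms=2b
Σ=4b of 4 (150bpm 4/4) — PASS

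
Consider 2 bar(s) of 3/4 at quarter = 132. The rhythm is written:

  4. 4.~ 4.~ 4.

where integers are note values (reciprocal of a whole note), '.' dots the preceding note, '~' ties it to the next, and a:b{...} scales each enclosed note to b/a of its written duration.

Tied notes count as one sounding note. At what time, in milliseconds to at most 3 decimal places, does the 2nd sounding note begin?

1. 0.0ms @ 0 + 681.818ms (3/2)
2. 681.818ms @ 3/2 + 2045.455ms (9/2)

note 2 onset = 3/2b = 681.818ms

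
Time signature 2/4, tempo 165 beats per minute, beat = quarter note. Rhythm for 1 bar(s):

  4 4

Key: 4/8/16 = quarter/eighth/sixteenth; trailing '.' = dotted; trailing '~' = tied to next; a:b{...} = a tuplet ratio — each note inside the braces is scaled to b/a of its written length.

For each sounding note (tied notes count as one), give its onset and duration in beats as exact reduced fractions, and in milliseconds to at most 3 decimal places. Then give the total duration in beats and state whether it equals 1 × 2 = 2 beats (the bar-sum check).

1) 0.0ms=0b +363.636ms=1b
2) 363.636ms=1b +363.636ms=1b
Σ=2b of 2 (165bpm 2/4) — PASS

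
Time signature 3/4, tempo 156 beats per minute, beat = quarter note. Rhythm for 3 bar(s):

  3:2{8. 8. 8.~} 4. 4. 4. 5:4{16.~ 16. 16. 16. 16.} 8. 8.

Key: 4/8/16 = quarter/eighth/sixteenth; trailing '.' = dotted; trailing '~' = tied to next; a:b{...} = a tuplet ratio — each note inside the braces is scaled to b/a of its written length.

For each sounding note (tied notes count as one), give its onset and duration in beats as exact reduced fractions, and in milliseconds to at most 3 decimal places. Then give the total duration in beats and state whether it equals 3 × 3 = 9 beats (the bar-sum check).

1) 0.0ms=0b +192.308ms=1/2b
2) 192.308ms=1/2b +192.308ms=1/2b
3) 384.615ms=1b +769.231ms=2b
4) 1153.846ms=3b +576.923ms=3/2b
5) 1730.769ms=9/2b +576.923ms=3/2b
6) 2307.692ms=6b +230.769ms=3/5b
7) 2538.462ms=33/5b +115.385ms=3/10b
8) 2653.846ms=69/10b +115.385ms=3/10b
9) 2769.231ms=36/5b +115.385ms=3/10b
10) 2884.615ms=15/2b +288.462ms=3/4b
11) 3173.077ms=33/4b +288.462ms=3/4b
Σ=9b of 9 (156bpm 3/4) — PASS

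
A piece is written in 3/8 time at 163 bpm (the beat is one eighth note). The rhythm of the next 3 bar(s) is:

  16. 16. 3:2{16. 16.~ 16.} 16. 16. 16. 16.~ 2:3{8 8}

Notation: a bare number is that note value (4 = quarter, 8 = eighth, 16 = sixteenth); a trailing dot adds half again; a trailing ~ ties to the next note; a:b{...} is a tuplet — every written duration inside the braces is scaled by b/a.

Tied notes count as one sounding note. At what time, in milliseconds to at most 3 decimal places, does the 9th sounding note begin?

1. 0.0ms @ 0 + 276.074ms (3/4)
2. 276.074ms @ 3/4 + 276.074ms (3/4)
3. 552.147ms @ 3/2 + 184.049ms (1/2)
4. 736.196ms @ 2 + 368.098ms (1)
5. 1104.294ms @ 3 + 276.074ms (3/4)
6. 1380.368ms @ 15/4 + 276.074ms (3/4)
7. 1656.442ms @ 9/2 + 276.074ms (3/4)
8. 1932.515ms @ 21/4 + 828.221ms (9/4)
9. 2760.736ms @ 15/2 + 552.147ms (3/2)

note 9 onset = 15/2b = 2760.736ms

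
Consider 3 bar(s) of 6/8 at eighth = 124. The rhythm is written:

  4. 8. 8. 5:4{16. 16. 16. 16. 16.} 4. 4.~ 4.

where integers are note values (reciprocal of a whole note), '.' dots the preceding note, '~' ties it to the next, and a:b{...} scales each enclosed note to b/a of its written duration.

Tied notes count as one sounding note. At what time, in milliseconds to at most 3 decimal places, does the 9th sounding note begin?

note 9 onset = 9b = 4354.839ms

1. 0.0ms @ 0 + 1451.613ms (3)
2. 1451.613ms @ 3 + 725.806ms (3/2)
3. 2177.419ms @ 9/2 + 725.806ms (3/2)
4. 2903.226ms @ 6 + 290.323ms (3/5)
5. 3193.548ms @ 33/5 + 290.323ms (3/5)
6. 3483.871ms @ 36/5 + 290.323ms (3/5)
7. 3774.194ms @ 39/5 + 290.323ms (3/5)
8. 4064.516ms @ 42/5 + 290.323ms (3/5)
9. 4354.839ms @ 9 + 1451.613ms (3)
10. 5806.452ms @ 12 + 2903.226ms (6)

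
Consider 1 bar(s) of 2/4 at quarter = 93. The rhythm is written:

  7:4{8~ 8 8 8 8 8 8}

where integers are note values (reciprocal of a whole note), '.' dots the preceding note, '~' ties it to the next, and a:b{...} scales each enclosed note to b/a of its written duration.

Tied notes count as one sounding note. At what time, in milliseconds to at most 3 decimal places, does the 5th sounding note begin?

note 5 onset = 10/7b = 921.659ms

1. 0.0ms @ 0 + 368.664ms (4/7)
2. 368.664ms @ 4/7 + 184.332ms (2/7)
3. 552.995ms @ 6/7 + 184.332ms (2/7)
4. 737.327ms @ 8/7 + 184.332ms (2/7)
5. 921.659ms @ 10/7 + 184.332ms (2/7)
6. 1105.991ms @ 12/7 + 184.332ms (2/7)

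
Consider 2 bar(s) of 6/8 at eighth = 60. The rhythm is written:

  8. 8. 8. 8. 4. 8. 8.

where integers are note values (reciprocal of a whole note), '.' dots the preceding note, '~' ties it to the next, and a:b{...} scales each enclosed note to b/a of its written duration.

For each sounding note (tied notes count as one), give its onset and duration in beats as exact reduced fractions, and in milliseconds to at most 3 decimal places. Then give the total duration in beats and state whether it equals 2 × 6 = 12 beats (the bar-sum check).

1) 0.0ms=0b +1500.0ms=3/2b
2) 1500.0ms=3/2b +1500.0ms=3/2b
3) 3000.0ms=3b +1500.0ms=3/2b
4) 4500.0ms=9/2b +1500.0ms=3/2b
5) 6000.0ms=6b +3000.0ms=3b
6) 9000.0ms=9b +1500.0ms=3/2b
7) 10500.0ms=21/2b +1500.0ms=3/2b
Σ=12b of 12 (60bpm 6/8) — PASS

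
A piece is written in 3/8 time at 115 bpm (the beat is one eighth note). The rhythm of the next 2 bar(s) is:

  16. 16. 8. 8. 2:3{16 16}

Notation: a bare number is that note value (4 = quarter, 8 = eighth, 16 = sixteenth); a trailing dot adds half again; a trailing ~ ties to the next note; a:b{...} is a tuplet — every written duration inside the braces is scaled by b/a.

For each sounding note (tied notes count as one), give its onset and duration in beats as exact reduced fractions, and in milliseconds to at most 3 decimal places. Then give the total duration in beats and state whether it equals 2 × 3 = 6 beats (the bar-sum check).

1) 0.0ms=0b +391.304ms=3/4b
2) 391.304ms=3/4b +391.304ms=3/4b
3) 782.609ms=3/2b +782.609ms=3/2b
4) 1565.217ms=3b +782.609ms=3/2b
5) 2347.826ms=9/2b +391.304ms=3/4b
6) 2739.13ms=21/4b +391.304ms=3/4b
Σ=6b of 6 (115bpm 3/8) — PASS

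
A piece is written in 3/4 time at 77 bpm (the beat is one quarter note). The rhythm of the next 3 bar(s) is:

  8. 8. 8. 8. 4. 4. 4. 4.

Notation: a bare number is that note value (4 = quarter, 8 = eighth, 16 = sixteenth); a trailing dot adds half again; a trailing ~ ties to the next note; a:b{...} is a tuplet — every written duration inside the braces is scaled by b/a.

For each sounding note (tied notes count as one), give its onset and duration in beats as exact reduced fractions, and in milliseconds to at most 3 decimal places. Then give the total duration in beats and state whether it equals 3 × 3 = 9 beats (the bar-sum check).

1) 0.0ms=0b +584.416ms=3/4b
2) 584.416ms=3/4b +584.416ms=3/4b
3) 1168.831ms=3/2b +584.416ms=3/4b
4) 1753.247ms=9/4b +584.416ms=3/4b
5) 2337.662ms=3b +1168.831ms=3/2b
6) 3506.494ms=9/2b +1168.831ms=3/2b
7) 4675.325ms=6b +1168.831ms=3/2b
8) 5844.156ms=15/2b +1168.831ms=3/2b
Σ=9b of 9 (77bpm 3/4) — PASS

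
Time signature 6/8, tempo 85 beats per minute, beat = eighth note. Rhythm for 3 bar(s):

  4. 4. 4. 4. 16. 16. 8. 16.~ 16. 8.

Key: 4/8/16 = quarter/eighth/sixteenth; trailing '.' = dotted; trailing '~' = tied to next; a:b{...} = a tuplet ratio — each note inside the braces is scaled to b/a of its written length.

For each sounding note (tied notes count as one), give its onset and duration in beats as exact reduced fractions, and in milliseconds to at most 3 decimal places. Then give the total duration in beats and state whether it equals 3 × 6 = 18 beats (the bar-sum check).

1) 0.0ms=0b +2117.647ms=3b
2) 2117.647ms=3b +2117.647ms=3b
3) 4235.294ms=6b +2117.647ms=3b
4) 6352.941ms=9b +2117.647ms=3b
5) 8470.588ms=12b +529.412ms=3/4b
6) 9000.0ms=51/4b +529.412ms=3/4b
7) 9529.412ms=27/2b +1058.824ms=3/2b
8) 10588.235ms=15b +1058.824ms=3/2b
9) 11647.059ms=33/2b +1058.824ms=3/2b
Σ=18b of 18 (85bpm 6/8) — PASS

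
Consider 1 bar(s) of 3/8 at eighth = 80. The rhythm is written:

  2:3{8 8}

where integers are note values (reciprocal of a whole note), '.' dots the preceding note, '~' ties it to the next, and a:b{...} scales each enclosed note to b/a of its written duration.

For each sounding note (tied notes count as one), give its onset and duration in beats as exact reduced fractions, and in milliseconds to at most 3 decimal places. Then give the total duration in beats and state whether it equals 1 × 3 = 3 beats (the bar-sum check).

1) 0.0ms=0b +1125.0ms=3/2b
2) 1125.0ms=3/2b +1125.0ms=3/2b
Σ=3b of 3 (80bpm 3/8) — PASS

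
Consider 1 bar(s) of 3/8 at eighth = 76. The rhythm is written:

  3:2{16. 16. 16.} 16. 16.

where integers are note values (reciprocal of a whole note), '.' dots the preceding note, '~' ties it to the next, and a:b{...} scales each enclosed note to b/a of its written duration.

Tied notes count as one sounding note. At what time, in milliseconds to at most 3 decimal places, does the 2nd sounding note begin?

1. 0.0ms @ 0 + 394.737ms (1/2)
2. 394.737ms @ 1/2 + 394.737ms (1/2)
3. 789.474ms @ 1 + 394.737ms (1/2)
4. 1184.211ms @ 3/2 + 592.105ms (3/4)
5. 1776.316ms @ 9/4 + 592.105ms (3/4)

note 2 onset = 1/2b = 394.737ms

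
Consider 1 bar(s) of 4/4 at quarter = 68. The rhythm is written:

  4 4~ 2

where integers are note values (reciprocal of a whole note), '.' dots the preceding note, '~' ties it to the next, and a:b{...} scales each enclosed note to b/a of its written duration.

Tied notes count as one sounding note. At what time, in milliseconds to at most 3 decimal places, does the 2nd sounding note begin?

note 2 onset = 1b = 882.353ms

1. 0.0ms @ 0 + 882.353ms (1)
2. 882.353ms @ 1 + 2647.059ms (3)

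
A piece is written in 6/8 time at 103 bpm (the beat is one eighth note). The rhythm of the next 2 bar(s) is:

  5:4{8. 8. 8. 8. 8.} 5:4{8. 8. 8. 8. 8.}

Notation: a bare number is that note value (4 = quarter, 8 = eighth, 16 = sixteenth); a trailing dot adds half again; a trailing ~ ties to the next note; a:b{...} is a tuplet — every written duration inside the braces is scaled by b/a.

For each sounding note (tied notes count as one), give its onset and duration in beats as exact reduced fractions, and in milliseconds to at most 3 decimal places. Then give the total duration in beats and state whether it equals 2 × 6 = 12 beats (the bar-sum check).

1) 0.0ms=0b +699.029ms=6/5b
2) 699.029ms=6/5b +699.029ms=6/5b
3) 1398.058ms=12/5b +699.029ms=6/5b
4) 2097.087ms=18/5b +699.029ms=6/5b
5) 2796.117ms=24/5b +699.029ms=6/5b
6) 3495.146ms=6b +699.029ms=6/5b
7) 4194.175ms=36/5b +699.029ms=6/5b
8) 4893.204ms=42/5b +699.029ms=6/5b
9) 5592.233ms=48/5b +699.029ms=6/5b
10) 6291.262ms=54/5b +699.029ms=6/5b
Σ=12b of 12 (103bpm 6/8) — PASS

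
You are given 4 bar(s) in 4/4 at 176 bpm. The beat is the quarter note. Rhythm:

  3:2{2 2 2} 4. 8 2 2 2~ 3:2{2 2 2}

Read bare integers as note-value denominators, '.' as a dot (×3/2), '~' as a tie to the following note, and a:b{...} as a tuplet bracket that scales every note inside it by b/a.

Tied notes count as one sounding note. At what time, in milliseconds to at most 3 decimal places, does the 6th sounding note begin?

1. 0.0ms @ 0 + 454.545ms (4/3)
2. 454.545ms @ 4/3 + 454.545ms (4/3)
3. 909.091ms @ 8/3 + 454.545ms (4/3)
4. 1363.636ms @ 4 + 511.364ms (3/2)
5. 1875.0ms @ 11/2 + 170.455ms (1/2)
6. 2045.455ms @ 6 + 681.818ms (2)
7. 2727.273ms @ 8 + 681.818ms (2)
8. 3409.091ms @ 10 + 1136.364ms (10/3)
9. 4545.455ms @ 40/3 + 454.545ms (4/3)
10. 5000.0ms @ 44/3 + 454.545ms (4/3)

note 6 onset = 6b = 2045.455ms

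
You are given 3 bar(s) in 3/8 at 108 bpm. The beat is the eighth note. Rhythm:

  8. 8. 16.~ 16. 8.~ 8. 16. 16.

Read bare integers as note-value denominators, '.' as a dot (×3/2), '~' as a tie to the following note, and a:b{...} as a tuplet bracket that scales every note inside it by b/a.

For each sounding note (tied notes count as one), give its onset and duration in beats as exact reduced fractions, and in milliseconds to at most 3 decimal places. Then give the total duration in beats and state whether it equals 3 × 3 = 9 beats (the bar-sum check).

1) 0.0ms=0b +833.333ms=3/2b
2) 833.333ms=3/2b +833.333ms=3/2b
3) 1666.667ms=3b +833.333ms=3/2b
4) 2500.0ms=9/2b +1666.667ms=3b
5) 4166.667ms=15/2b +416.667ms=3/4b
6) 4583.333ms=33/4b +416.667ms=3/4b
Σ=9b of 9 (108bpm 3/8) — PASS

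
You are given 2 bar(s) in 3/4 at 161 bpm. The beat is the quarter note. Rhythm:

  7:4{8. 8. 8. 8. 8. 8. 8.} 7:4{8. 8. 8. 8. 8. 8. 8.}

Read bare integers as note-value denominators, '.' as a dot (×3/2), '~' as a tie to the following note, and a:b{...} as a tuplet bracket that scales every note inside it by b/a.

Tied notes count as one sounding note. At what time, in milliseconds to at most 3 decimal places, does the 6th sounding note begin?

1. 0.0ms @ 0 + 159.716ms (3/7)
2. 159.716ms @ 3/7 + 159.716ms (3/7)
3. 319.432ms @ 6/7 + 159.716ms (3/7)
4. 479.148ms @ 9/7 + 159.716ms (3/7)
5. 638.864ms @ 12/7 + 159.716ms (3/7)
6. 798.58ms @ 15/7 + 159.716ms (3/7)
7. 958.296ms @ 18/7 + 159.716ms (3/7)
8. 1118.012ms @ 3 + 159.716ms (3/7)
9. 1277.728ms @ 24/7 + 159.716ms (3/7)
10. 1437.445ms @ 27/7 + 159.716ms (3/7)
11. 1597.161ms @ 30/7 + 159.716ms (3/7)
12. 1756.877ms @ 33/7 + 159.716ms (3/7)
13. 1916.593ms @ 36/7 + 159.716ms (3/7)
14. 2076.309ms @ 39/7 + 159.716ms (3/7)

note 6 onset = 15/7b = 798.58ms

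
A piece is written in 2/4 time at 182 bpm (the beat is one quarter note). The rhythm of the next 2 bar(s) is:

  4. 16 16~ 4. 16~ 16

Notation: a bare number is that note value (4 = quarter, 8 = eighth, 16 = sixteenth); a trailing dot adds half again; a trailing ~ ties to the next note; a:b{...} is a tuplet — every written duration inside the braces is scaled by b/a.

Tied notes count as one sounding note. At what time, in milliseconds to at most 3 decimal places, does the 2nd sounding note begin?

1. 0.0ms @ 0 + 494.505ms (3/2)
2. 494.505ms @ 3/2 + 82.418ms (1/4)
3. 576.923ms @ 7/4 + 576.923ms (7/4)
4. 1153.846ms @ 7/2 + 164.835ms (1/2)

note 2 onset = 3/2b = 494.505ms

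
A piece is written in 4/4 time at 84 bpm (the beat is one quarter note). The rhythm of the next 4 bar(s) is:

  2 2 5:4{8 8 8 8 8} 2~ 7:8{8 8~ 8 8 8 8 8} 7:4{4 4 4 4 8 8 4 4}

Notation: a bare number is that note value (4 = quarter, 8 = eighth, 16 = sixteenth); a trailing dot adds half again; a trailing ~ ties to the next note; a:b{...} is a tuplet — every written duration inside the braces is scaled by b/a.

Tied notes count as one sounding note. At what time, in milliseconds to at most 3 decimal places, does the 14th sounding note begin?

note 14 onset = 12b = 8571.429ms

1. 0.0ms @ 0 + 1428.571ms (2)
2. 1428.571ms @ 2 + 1428.571ms (2)
3. 2857.143ms @ 4 + 285.714ms (2/5)
4. 3142.857ms @ 22/5 + 285.714ms (2/5)
5. 3428.571ms @ 24/5 + 285.714ms (2/5)
6. 3714.286ms @ 26/5 + 285.714ms (2/5)
7. 4000.0ms @ 28/5 + 285.714ms (2/5)
8. 4285.714ms @ 6 + 1836.735ms (18/7)
9. 6122.449ms @ 60/7 + 816.327ms (8/7)
10. 6938.776ms @ 68/7 + 408.163ms (4/7)
11. 7346.939ms @ 72/7 + 408.163ms (4/7)
12. 7755.102ms @ 76/7 + 408.163ms (4/7)
13. 8163.265ms @ 80/7 + 408.163ms (4/7)
14. 8571.429ms @ 12 + 408.163ms (4/7)
15. 8979.592ms @ 88/7 + 408.163ms (4/7)
16. 9387.755ms @ 92/7 + 408.163ms (4/7)
17. 9795.918ms @ 96/7 + 408.163ms (4/7)
18. 10204.082ms @ 100/7 + 204.082ms (2/7)
19. 10408.163ms @ 102/7 + 204.082ms (2/7)
20. 10612.245ms @ 104/7 + 408.163ms (4/7)
21. 11020.408ms @ 108/7 + 408.163ms (4/7)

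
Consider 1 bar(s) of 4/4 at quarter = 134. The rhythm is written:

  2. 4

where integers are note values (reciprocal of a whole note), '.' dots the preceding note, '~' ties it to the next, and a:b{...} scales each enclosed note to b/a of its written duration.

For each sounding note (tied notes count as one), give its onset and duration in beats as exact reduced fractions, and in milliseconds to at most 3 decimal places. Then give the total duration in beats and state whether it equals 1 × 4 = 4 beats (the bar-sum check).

1) 0.0ms=0b +1343.284ms=3b
2) 1343.284ms=3b +447.761ms=1b
Σ=4b of 4 (134bpm 4/4) — PASS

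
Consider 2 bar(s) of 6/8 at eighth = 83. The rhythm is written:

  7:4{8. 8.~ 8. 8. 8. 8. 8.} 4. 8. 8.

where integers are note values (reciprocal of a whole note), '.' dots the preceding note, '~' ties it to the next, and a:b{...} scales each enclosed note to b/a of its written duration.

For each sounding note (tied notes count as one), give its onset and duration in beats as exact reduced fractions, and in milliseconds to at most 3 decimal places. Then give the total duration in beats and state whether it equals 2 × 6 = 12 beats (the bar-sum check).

1) 0.0ms=0b +619.621ms=6/7b
2) 619.621ms=6/7b +1239.243ms=12/7b
3) 1858.864ms=18/7b +619.621ms=6/7b
4) 2478.485ms=24/7b +619.621ms=6/7b
5) 3098.107ms=30/7b +619.621ms=6/7b
6) 3717.728ms=36/7b +619.621ms=6/7b
7) 4337.349ms=6b +2168.675ms=3b
8) 6506.024ms=9b +1084.337ms=3/2b
9) 7590.361ms=21/2b +1084.337ms=3/2b
Σ=12b of 12 (83bpm 6/8) — PASS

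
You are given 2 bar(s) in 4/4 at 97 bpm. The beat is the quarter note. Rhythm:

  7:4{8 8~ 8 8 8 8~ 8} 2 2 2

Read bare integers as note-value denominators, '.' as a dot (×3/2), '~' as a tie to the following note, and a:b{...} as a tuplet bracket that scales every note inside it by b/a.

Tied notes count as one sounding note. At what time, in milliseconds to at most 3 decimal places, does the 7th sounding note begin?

note 7 onset = 4b = 2474.227ms

1. 0.0ms @ 0 + 176.73ms (2/7)
2. 176.73ms @ 2/7 + 353.461ms (4/7)
3. 530.191ms @ 6/7 + 176.73ms (2/7)
4. 706.922ms @ 8/7 + 176.73ms (2/7)
5. 883.652ms @ 10/7 + 353.461ms (4/7)
6. 1237.113ms @ 2 + 1237.113ms (2)
7. 2474.227ms @ 4 + 1237.113ms (2)
8. 3711.34ms @ 6 + 1237.113ms (2)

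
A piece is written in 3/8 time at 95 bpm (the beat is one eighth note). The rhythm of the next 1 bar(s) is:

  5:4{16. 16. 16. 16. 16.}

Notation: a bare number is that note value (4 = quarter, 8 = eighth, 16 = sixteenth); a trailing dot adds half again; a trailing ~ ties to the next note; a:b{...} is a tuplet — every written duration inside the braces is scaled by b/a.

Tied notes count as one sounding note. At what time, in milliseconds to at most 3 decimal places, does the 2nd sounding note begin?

1. 0.0ms @ 0 + 378.947ms (3/5)
2. 378.947ms @ 3/5 + 378.947ms (3/5)
3. 757.895ms @ 6/5 + 378.947ms (3/5)
4. 1136.842ms @ 9/5 + 378.947ms (3/5)
5. 1515.789ms @ 12/5 + 378.947ms (3/5)

note 2 onset = 3/5b = 378.947ms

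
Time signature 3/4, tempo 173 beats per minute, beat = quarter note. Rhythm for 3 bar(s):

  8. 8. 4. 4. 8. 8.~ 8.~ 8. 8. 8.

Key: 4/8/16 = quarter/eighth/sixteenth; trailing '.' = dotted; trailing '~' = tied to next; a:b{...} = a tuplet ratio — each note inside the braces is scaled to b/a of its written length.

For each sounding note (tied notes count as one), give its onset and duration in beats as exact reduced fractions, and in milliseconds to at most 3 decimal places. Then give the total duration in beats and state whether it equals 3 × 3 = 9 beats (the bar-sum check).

1) 0.0ms=0b +260.116ms=3/4b
2) 260.116ms=3/4b +260.116ms=3/4b
3) 520.231ms=3/2b +520.231ms=3/2b
4) 1040.462ms=3b +520.231ms=3/2b
5) 1560.694ms=9/2b +260.116ms=3/4b
6) 1820.809ms=21/4b +780.347ms=9/4b
7) 2601.156ms=15/2b +260.116ms=3/4b
8) 2861.272ms=33/4b +260.116ms=3/4b
Σ=9b of 9 (173bpm 3/4) — PASS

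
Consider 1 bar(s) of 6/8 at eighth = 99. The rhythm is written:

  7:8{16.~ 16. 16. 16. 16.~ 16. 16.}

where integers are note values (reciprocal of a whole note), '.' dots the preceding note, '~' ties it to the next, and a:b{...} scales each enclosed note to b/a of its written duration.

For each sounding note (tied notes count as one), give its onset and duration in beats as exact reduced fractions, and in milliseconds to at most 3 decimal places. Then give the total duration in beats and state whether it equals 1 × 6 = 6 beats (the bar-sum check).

1) 0.0ms=0b +1038.961ms=12/7b
2) 1038.961ms=12/7b +519.481ms=6/7b
3) 1558.442ms=18/7b +519.481ms=6/7b
4) 2077.922ms=24/7b +1038.961ms=12/7b
5) 3116.883ms=36/7b +519.481ms=6/7b
Σ=6b of 6 (99bpm 6/8) — PASS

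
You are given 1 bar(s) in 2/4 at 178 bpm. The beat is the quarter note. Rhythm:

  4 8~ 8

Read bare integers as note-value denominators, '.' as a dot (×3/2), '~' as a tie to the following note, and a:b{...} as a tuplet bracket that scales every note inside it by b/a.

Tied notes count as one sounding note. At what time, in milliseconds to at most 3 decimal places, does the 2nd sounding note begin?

note 2 onset = 1b = 337.079ms

1. 0.0ms @ 0 + 337.079ms (1)
2. 337.079ms @ 1 + 337.079ms (1)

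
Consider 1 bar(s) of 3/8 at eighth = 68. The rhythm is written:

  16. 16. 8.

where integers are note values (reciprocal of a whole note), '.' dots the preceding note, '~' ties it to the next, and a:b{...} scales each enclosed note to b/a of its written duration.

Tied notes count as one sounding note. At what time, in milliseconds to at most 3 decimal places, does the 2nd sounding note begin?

1. 0.0ms @ 0 + 661.765ms (3/4)
2. 661.765ms @ 3/4 + 661.765ms (3/4)
3. 1323.529ms @ 3/2 + 1323.529ms (3/2)

note 2 onset = 3/4b = 661.765ms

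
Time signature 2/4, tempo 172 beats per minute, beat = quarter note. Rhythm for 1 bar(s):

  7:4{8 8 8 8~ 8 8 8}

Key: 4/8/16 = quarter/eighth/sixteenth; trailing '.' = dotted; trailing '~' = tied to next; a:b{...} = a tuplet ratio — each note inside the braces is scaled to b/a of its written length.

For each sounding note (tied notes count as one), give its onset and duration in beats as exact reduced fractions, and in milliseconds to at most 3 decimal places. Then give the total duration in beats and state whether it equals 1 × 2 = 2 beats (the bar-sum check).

1) 0.0ms=0b +99.668ms=2/7b
2) 99.668ms=2/7b +99.668ms=2/7b
3) 199.336ms=4/7b +99.668ms=2/7b
4) 299.003ms=6/7b +199.336ms=4/7b
5) 498.339ms=10/7b +99.668ms=2/7b
6) 598.007ms=12/7b +99.668ms=2/7b
Σ=2b of 2 (172bpm 2/4) — PASS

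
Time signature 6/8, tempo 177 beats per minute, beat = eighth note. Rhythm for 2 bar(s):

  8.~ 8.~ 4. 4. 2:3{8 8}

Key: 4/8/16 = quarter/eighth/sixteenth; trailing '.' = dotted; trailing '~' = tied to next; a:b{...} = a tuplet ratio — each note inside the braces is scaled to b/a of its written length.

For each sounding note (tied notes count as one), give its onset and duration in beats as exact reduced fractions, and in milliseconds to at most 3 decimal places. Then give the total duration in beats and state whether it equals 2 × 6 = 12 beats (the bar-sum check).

1) 0.0ms=0b +2033.898ms=6b
2) 2033.898ms=6b +1016.949ms=3b
3) 3050.847ms=9b +508.475ms=3/2b
4) 3559.322ms=21/2b +508.475ms=3/2b
Σ=12b of 12 (177bpm 6/8) — PASS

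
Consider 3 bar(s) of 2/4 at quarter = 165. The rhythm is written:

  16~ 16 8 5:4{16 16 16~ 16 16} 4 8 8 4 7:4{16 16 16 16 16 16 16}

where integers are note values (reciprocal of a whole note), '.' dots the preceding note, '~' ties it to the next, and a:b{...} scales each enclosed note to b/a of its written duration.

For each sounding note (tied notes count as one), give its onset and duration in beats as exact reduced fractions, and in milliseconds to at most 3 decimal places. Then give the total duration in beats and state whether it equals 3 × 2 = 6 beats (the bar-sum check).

1) 0.0ms=0b +181.818ms=1/2b
2) 181.818ms=1/2b +181.818ms=1/2b
3) 363.636ms=1b +72.727ms=1/5b
4) 436.364ms=6/5b +72.727ms=1/5b
5) 509.091ms=7/5b +145.455ms=2/5b
6) 654.545ms=9/5b +72.727ms=1/5b
7) 727.273ms=2b +363.636ms=1b
8) 1090.909ms=3b +181.818ms=1/2b
9) 1272.727ms=7/2b +181.818ms=1/2b
10) 1454.545ms=4b +363.636ms=1b
11) 1818.182ms=5b +51.948ms=1/7b
12) 1870.13ms=36/7b +51.948ms=1/7b
13) 1922.078ms=37/7b +51.948ms=1/7b
14) 1974.026ms=38/7b +51.948ms=1/7b
15) 2025.974ms=39/7b +51.948ms=1/7b
16) 2077.922ms=40/7b +51.948ms=1/7b
17) 2129.87ms=41/7b +51.948ms=1/7b
Σ=6b of 6 (165bpm 2/4) — PASS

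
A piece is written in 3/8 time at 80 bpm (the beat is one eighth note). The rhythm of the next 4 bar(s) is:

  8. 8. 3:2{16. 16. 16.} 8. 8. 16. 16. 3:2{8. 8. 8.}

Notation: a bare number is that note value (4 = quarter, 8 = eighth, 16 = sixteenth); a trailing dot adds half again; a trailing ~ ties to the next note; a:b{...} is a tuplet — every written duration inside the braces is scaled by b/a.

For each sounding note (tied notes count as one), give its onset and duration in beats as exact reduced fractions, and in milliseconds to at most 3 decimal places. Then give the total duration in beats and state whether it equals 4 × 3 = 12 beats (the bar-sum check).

1) 0.0ms=0b +1125.0ms=3/2b
2) 1125.0ms=3/2b +1125.0ms=3/2b
3) 2250.0ms=3b +375.0ms=1/2b
4) 2625.0ms=7/2b +375.0ms=1/2b
5) 3000.0ms=4b +375.0ms=1/2b
6) 3375.0ms=9/2b +1125.0ms=3/2b
7) 4500.0ms=6b +1125.0ms=3/2b
8) 5625.0ms=15/2b +562.5ms=3/4b
9) 6187.5ms=33/4b +562.5ms=3/4b
10) 6750.0ms=9b +750.0ms=1b
11) 7500.0ms=10b +750.0ms=1b
12) 8250.0ms=11b +750.0ms=1b
Σ=12b of 12 (80bpm 3/8) — PASS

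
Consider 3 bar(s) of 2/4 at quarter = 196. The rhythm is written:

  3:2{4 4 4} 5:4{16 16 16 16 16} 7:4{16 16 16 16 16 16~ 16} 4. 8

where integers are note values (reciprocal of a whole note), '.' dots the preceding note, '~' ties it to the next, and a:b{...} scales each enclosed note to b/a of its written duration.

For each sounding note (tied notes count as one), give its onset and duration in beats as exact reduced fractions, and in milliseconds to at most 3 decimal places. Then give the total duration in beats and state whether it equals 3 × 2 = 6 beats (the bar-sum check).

1) 0.0ms=0b +204.082ms=2/3b
2) 204.082ms=2/3b +204.082ms=2/3b
3) 408.163ms=4/3b +204.082ms=2/3b
4) 612.245ms=2b +61.224ms=1/5b
5) 673.469ms=11/5b +61.224ms=1/5b
6) 734.694ms=12/5b +61.224ms=1/5b
7) 795.918ms=13/5b +61.224ms=1/5b
8) 857.143ms=14/5b +61.224ms=1/5b
9) 918.367ms=3b +43.732ms=1/7b
10) 962.099ms=22/7b +43.732ms=1/7b
11) 1005.831ms=23/7b +43.732ms=1/7b
12) 1049.563ms=24/7b +43.732ms=1/7b
13) 1093.294ms=25/7b +43.732ms=1/7b
14) 1137.026ms=26/7b +87.464ms=2/7b
15) 1224.49ms=4b +459.184ms=3/2b
16) 1683.673ms=11/2b +153.061ms=1/2b
Σ=6b of 6 (196bpm 2/4) — PASS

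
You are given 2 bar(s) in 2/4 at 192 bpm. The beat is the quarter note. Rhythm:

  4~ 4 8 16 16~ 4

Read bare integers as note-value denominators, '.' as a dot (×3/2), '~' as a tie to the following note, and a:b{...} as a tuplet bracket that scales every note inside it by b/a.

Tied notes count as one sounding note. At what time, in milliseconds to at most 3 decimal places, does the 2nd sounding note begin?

1. 0.0ms @ 0 + 625.0ms (2)
2. 625.0ms @ 2 + 156.25ms (1/2)
3. 781.25ms @ 5/2 + 78.125ms (1/4)
4. 859.375ms @ 11/4 + 390.625ms (5/4)

note 2 onset = 2b = 625.0ms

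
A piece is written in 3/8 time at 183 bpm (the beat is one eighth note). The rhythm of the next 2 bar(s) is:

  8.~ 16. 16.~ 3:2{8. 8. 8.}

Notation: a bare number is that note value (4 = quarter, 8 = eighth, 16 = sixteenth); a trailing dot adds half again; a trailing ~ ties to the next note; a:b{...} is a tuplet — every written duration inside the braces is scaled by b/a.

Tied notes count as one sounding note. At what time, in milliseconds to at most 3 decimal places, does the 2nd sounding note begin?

1. 0.0ms @ 0 + 737.705ms (9/4)
2. 737.705ms @ 9/4 + 573.77ms (7/4)
3. 1311.475ms @ 4 + 327.869ms (1)
4. 1639.344ms @ 5 + 327.869ms (1)

note 2 onset = 9/4b = 737.705ms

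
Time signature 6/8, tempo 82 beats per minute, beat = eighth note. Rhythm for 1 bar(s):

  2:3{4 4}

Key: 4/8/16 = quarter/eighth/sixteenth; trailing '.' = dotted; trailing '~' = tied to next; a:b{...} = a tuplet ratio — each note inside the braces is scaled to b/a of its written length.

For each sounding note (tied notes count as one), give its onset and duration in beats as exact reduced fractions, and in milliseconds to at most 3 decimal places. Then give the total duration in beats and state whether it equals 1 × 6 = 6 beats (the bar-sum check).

1) 0.0ms=0b +2195.122ms=3b
2) 2195.122ms=3b +2195.122ms=3b
Σ=6b of 6 (82bpm 6/8) — PASS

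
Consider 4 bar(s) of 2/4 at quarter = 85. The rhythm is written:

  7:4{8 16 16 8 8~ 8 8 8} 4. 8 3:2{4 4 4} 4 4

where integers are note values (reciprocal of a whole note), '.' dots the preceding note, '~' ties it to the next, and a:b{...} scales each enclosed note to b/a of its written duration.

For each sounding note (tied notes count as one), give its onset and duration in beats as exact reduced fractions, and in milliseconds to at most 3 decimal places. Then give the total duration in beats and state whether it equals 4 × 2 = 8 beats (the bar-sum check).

1) 0.0ms=0b +201.681ms=2/7b
2) 201.681ms=2/7b +100.84ms=1/7b
3) 302.521ms=3/7b +100.84ms=1/7b
4) 403.361ms=4/7b +201.681ms=2/7b
5) 605.042ms=6/7b +403.361ms=4/7b
6) 1008.403ms=10/7b +201.681ms=2/7b
7) 1210.084ms=12/7b +201.681ms=2/7b
8) 1411.765ms=2b +1058.824ms=3/2b
9) 2470.588ms=7/2b +352.941ms=1/2b
10) 2823.529ms=4b +470.588ms=2/3b
11) 3294.118ms=14/3b +470.588ms=2/3b
12) 3764.706ms=16/3b +470.588ms=2/3b
13) 4235.294ms=6b +705.882ms=1b
14) 4941.176ms=7b +705.882ms=1b
Σ=8b of 8 (85bpm 2/4) — PASS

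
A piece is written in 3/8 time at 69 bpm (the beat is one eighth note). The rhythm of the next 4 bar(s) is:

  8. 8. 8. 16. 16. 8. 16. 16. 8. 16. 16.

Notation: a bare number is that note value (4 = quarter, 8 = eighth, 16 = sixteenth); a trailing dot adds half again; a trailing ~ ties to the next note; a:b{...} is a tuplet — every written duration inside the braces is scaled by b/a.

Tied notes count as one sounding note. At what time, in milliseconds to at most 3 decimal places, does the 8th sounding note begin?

1. 0.0ms @ 0 + 1304.348ms (3/2)
2. 1304.348ms @ 3/2 + 1304.348ms (3/2)
3. 2608.696ms @ 3 + 1304.348ms (3/2)
4. 3913.043ms @ 9/2 + 652.174ms (3/4)
5. 4565.217ms @ 21/4 + 652.174ms (3/4)
6. 5217.391ms @ 6 + 1304.348ms (3/2)
7. 6521.739ms @ 15/2 + 652.174ms (3/4)
8. 7173.913ms @ 33/4 + 652.174ms (3/4)
9. 7826.087ms @ 9 + 1304.348ms (3/2)
10. 9130.435ms @ 21/2 + 652.174ms (3/4)
11. 9782.609ms @ 45/4 + 652.174ms (3/4)

note 8 onset = 33/4b = 7173.913ms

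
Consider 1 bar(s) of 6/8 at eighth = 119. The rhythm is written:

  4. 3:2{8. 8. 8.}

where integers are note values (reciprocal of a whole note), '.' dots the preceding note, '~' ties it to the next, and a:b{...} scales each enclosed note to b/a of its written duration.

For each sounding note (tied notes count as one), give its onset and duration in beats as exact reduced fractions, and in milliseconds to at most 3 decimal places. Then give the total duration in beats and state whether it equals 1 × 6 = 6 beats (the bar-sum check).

1) 0.0ms=0b +1512.605ms=3b
2) 1512.605ms=3b +504.202ms=1b
3) 2016.807ms=4b +504.202ms=1b
4) 2521.008ms=5b +504.202ms=1b
Σ=6b of 6 (119bpm 6/8) — PASS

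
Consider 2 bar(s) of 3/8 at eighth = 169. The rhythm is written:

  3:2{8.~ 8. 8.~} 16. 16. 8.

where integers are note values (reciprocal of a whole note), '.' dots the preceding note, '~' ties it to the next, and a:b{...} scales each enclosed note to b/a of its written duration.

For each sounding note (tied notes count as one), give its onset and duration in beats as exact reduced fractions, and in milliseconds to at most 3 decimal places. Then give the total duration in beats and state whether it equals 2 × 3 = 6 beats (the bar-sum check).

1) 0.0ms=0b +710.059ms=2b
2) 710.059ms=2b +621.302ms=7/4b
3) 1331.361ms=15/4b +266.272ms=3/4b
4) 1597.633ms=9/2b +532.544ms=3/2b
Σ=6b of 6 (169bpm 3/8) — PASS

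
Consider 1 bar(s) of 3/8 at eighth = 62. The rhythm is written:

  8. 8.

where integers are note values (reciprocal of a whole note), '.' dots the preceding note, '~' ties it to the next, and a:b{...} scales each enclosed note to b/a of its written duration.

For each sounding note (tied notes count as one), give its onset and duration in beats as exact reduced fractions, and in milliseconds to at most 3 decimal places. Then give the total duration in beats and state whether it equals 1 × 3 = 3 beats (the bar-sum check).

1) 0.0ms=0b +1451.613ms=3/2b
2) 1451.613ms=3/2b +1451.613ms=3/2b
Σ=3b of 3 (62bpm 3/8) — PASS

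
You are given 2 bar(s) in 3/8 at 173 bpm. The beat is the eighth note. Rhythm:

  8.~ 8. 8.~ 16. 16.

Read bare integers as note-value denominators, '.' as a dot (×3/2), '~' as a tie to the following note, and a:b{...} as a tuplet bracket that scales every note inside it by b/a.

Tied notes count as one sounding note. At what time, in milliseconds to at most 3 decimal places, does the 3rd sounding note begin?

1. 0.0ms @ 0 + 1040.462ms (3)
2. 1040.462ms @ 3 + 780.347ms (9/4)
3. 1820.809ms @ 21/4 + 260.116ms (3/4)

note 3 onset = 21/4b = 1820.809ms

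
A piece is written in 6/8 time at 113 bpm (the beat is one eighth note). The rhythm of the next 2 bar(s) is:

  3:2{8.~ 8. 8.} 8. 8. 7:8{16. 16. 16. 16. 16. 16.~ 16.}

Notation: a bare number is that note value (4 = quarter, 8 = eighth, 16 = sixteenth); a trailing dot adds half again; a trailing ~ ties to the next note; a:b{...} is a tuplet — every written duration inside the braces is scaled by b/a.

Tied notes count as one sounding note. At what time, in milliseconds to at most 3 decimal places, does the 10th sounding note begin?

1. 0.0ms @ 0 + 1061.947ms (2)
2. 1061.947ms @ 2 + 530.973ms (1)
3. 1592.92ms @ 3 + 796.46ms (3/2)
4. 2389.381ms @ 9/2 + 796.46ms (3/2)
5. 3185.841ms @ 6 + 455.12ms (6/7)
6. 3640.961ms @ 48/7 + 455.12ms (6/7)
7. 4096.081ms @ 54/7 + 455.12ms (6/7)
8. 4551.201ms @ 60/7 + 455.12ms (6/7)
9. 5006.321ms @ 66/7 + 455.12ms (6/7)
10. 5461.441ms @ 72/7 + 910.24ms (12/7)

note 10 onset = 72/7b = 5461.441ms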